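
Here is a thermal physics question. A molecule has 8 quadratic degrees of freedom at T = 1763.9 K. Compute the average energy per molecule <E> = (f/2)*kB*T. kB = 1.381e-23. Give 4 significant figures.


Step 1: f/2 = 8/2 = 4
Step 2: kB*T = 1.381e-23 * 1763.9 = 2.436e-20
Step 3: <E> = 4 * 2.436e-20 = 9.744e-20 J

9.744e-20


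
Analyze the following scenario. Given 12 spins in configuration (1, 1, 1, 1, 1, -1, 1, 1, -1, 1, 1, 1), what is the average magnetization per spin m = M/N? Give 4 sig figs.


Step 1: Count up spins (+1): 10, down spins (-1): 2
Step 2: Total magnetization M = 10 - 2 = 8
Step 3: m = M/N = 8/12 = 0.6667

0.6667


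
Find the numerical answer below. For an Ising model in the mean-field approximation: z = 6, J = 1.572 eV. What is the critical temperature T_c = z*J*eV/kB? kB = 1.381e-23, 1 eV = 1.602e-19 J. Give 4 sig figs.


Step 1: z*J = 6*1.572 = 9.432 eV
Step 2: Convert to Joules: 9.432*1.602e-19 = 1.511e-18 J
Step 3: T_c = 1.511e-18 / 1.381e-23 = 1.094e+05 K

1.094e+05


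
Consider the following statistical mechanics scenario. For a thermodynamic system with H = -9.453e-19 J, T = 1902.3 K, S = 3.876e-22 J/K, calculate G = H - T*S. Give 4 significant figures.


Step 1: T*S = 1902.3 * 3.876e-22 = 7.373e-19 J
Step 2: G = H - T*S = -9.453e-19 - 7.373e-19
Step 3: G = -1.683e-18 J

-1.683e-18


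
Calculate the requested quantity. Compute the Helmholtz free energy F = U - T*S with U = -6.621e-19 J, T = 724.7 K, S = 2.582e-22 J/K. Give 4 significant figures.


Step 1: T*S = 724.7 * 2.582e-22 = 1.871e-19 J
Step 2: F = U - T*S = -6.621e-19 - 1.871e-19
Step 3: F = -8.492e-19 J

-8.492e-19


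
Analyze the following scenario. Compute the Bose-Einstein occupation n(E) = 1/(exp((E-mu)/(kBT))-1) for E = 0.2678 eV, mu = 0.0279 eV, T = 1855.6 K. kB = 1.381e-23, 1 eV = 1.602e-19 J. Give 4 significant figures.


Step 1: (E - mu) = 0.2399 eV
Step 2: x = (E-mu)*eV/(kB*T) = 0.2399*1.602e-19/(1.381e-23*1855.6) = 1.5
Step 3: exp(x) = 4.481
Step 4: n = 1/(exp(x)-1) = 0.2873

0.2873


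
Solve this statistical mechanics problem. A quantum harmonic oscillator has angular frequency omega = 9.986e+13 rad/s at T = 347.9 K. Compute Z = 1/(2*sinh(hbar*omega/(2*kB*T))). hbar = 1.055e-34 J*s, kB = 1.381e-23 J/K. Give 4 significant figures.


Step 1: Compute x = hbar*omega/(kB*T) = 1.055e-34*9.986e+13/(1.381e-23*347.9) = 2.193
Step 2: x/2 = 1.096
Step 3: sinh(x/2) = 1.33
Step 4: Z = 1/(2*1.33) = 0.376

0.376


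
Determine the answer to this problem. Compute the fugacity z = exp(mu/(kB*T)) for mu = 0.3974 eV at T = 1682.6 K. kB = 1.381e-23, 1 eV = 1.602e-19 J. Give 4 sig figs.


Step 1: Convert mu to Joules: 0.3974*1.602e-19 = 6.366e-20 J
Step 2: kB*T = 1.381e-23*1682.6 = 2.324e-20 J
Step 3: mu/(kB*T) = 2.74
Step 4: z = exp(2.74) = 15.48

15.48


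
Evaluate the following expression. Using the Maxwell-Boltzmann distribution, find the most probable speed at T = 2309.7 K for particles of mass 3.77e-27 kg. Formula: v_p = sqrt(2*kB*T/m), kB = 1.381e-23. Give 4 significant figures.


Step 1: Numerator = 2*kB*T = 2*1.381e-23*2309.7 = 6.379e-20
Step 2: Ratio = 6.379e-20 / 3.77e-27 = 1.692e+07
Step 3: v_p = sqrt(1.692e+07) = 4114 m/s

4114


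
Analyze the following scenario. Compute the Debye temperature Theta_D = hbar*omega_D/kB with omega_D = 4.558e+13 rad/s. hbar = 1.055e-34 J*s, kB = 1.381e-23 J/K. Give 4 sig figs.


Step 1: hbar*omega_D = 1.055e-34 * 4.558e+13 = 4.809e-21 J
Step 2: Theta_D = 4.809e-21 / 1.381e-23
Step 3: Theta_D = 348.2 K

348.2


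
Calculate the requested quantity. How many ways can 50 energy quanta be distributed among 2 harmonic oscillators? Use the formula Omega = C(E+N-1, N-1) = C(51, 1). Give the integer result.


Step 1: Use binomial coefficient C(51, 1)
Step 2: Numerator = 51! / 50!
Step 3: Denominator = 1!
Step 4: Omega = 51

51


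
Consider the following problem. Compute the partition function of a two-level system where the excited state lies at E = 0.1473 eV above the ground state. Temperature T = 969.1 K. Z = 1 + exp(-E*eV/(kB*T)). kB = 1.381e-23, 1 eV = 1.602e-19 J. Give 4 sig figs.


Step 1: Compute beta*E = E*eV/(kB*T) = 0.1473*1.602e-19/(1.381e-23*969.1) = 1.763
Step 2: exp(-beta*E) = exp(-1.763) = 0.1715
Step 3: Z = 1 + 0.1715 = 1.171

1.171


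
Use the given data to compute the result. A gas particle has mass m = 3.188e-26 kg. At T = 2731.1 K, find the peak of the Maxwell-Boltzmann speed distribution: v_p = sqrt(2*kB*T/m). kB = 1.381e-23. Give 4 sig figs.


Step 1: Numerator = 2*kB*T = 2*1.381e-23*2731.1 = 7.543e-20
Step 2: Ratio = 7.543e-20 / 3.188e-26 = 2.366e+06
Step 3: v_p = sqrt(2.366e+06) = 1538 m/s

1538


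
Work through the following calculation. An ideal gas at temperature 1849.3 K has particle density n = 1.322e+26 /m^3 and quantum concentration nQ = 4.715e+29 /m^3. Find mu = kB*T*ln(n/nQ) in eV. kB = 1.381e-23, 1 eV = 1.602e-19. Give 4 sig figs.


Step 1: n/nQ = 1.322e+26/4.715e+29 = 0.0002804
Step 2: ln(n/nQ) = -8.179
Step 3: mu = kB*T*ln(n/nQ) = 2.554e-20*-8.179 = -2.089e-19 J
Step 4: Convert to eV: -2.089e-19/1.602e-19 = -1.304 eV

-1.304


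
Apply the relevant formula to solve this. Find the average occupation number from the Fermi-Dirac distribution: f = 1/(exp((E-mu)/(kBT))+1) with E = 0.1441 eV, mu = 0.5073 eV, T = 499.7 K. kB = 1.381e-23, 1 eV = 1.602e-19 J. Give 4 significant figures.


Step 1: (E - mu) = 0.1441 - 0.5073 = -0.3632 eV
Step 2: Convert: (E-mu)*eV = -5.818e-20 J
Step 3: x = (E-mu)*eV/(kB*T) = -8.432
Step 4: f = 1/(exp(-8.432)+1) = 0.9998

0.9998


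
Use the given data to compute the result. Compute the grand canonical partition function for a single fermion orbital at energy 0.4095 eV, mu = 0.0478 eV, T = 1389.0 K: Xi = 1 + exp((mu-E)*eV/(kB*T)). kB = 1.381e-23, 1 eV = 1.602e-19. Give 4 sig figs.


Step 1: (mu - E) = 0.0478 - 0.4095 = -0.3617 eV
Step 2: x = (mu-E)*eV/(kB*T) = -0.3617*1.602e-19/(1.381e-23*1389.0) = -3.021
Step 3: exp(x) = 0.04876
Step 4: Xi = 1 + 0.04876 = 1.049

1.049


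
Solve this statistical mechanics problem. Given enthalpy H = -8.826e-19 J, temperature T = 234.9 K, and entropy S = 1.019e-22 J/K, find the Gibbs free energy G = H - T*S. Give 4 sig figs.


Step 1: T*S = 234.9 * 1.019e-22 = 2.394e-20 J
Step 2: G = H - T*S = -8.826e-19 - 2.394e-20
Step 3: G = -9.065e-19 J

-9.065e-19


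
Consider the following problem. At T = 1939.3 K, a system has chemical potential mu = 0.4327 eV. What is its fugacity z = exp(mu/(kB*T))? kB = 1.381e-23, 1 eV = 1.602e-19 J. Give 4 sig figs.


Step 1: Convert mu to Joules: 0.4327*1.602e-19 = 6.932e-20 J
Step 2: kB*T = 1.381e-23*1939.3 = 2.678e-20 J
Step 3: mu/(kB*T) = 2.588
Step 4: z = exp(2.588) = 13.31

13.31


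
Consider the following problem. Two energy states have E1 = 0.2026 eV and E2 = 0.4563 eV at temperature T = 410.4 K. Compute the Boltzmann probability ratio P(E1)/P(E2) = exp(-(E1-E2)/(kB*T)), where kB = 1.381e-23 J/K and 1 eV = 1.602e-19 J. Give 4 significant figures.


Step 1: Compute energy difference dE = E1 - E2 = 0.2026 - 0.4563 = -0.2537 eV
Step 2: Convert to Joules: dE_J = -0.2537 * 1.602e-19 = -4.064e-20 J
Step 3: Compute exponent = -dE_J / (kB * T) = -(-4.064e-20) / (1.381e-23 * 410.4) = 7.171
Step 4: P(E1)/P(E2) = exp(7.171) = 1301

1301


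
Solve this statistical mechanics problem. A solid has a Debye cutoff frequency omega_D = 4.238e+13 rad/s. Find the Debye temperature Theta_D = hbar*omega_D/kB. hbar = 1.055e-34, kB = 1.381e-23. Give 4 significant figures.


Step 1: hbar*omega_D = 1.055e-34 * 4.238e+13 = 4.471e-21 J
Step 2: Theta_D = 4.471e-21 / 1.381e-23
Step 3: Theta_D = 323.8 K

323.8


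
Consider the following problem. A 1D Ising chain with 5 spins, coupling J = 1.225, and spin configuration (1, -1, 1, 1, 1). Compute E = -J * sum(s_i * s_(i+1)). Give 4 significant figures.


Step 1: Nearest-neighbor products: -1, -1, 1, 1
Step 2: Sum of products = 0
Step 3: E = -1.225 * 0 = 0

0


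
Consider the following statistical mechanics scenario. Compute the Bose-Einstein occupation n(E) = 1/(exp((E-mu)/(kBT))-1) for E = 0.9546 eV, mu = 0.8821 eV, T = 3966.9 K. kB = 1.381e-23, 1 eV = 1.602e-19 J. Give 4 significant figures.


Step 1: (E - mu) = 0.0725 eV
Step 2: x = (E-mu)*eV/(kB*T) = 0.0725*1.602e-19/(1.381e-23*3966.9) = 0.212
Step 3: exp(x) = 1.236
Step 4: n = 1/(exp(x)-1) = 4.234

4.234


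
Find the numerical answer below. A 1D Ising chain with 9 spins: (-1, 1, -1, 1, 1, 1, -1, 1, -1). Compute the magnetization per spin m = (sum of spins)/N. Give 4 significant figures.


Step 1: Count up spins (+1): 5, down spins (-1): 4
Step 2: Total magnetization M = 5 - 4 = 1
Step 3: m = M/N = 1/9 = 0.1111

0.1111


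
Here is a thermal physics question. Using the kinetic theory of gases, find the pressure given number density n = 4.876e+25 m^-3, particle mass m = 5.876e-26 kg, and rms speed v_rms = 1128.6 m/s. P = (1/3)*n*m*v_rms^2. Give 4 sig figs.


Step 1: v_rms^2 = 1128.6^2 = 1.274e+06
Step 2: n*m = 4.876e+25*5.876e-26 = 2.865
Step 3: P = (1/3)*2.865*1.274e+06 = 1.216e+06 Pa

1.216e+06


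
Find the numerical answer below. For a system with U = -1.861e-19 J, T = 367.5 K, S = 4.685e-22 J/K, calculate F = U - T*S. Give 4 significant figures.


Step 1: T*S = 367.5 * 4.685e-22 = 1.722e-19 J
Step 2: F = U - T*S = -1.861e-19 - 1.722e-19
Step 3: F = -3.583e-19 J

-3.583e-19


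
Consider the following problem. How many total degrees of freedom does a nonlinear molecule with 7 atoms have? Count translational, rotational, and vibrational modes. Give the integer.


Step 1: Translational DOF = 3
Step 2: Rotational DOF (nonlinear) = 3
Step 3: Vibrational DOF = 3*7 - 6 = 15
Step 4: Total = 3 + 3 + 15 = 21

21


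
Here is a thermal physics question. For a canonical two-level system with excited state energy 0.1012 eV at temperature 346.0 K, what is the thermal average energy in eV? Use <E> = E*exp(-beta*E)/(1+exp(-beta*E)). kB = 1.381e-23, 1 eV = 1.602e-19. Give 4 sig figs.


Step 1: beta*E = 0.1012*1.602e-19/(1.381e-23*346.0) = 3.393
Step 2: exp(-beta*E) = 0.03361
Step 3: <E> = 0.1012*0.03361/(1+0.03361) = 0.003291 eV

0.003291


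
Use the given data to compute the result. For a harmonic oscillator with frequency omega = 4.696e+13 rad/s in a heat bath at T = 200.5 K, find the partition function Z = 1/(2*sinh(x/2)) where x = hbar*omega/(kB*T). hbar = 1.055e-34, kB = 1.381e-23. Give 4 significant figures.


Step 1: Compute x = hbar*omega/(kB*T) = 1.055e-34*4.696e+13/(1.381e-23*200.5) = 1.789
Step 2: x/2 = 0.8946
Step 3: sinh(x/2) = 1.019
Step 4: Z = 1/(2*1.019) = 0.4908

0.4908


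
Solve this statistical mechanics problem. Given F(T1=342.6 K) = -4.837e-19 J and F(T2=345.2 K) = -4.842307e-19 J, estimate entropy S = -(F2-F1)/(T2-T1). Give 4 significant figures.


Step 1: dF = F2 - F1 = -4.842307e-19 - (-4.837e-19) = -5.307e-22 J
Step 2: dT = T2 - T1 = 345.2 - 342.6 = 2.6 K
Step 3: S = -dF/dT = -(-5.307e-22)/2.6 = 2.041e-22 J/K

2.041e-22


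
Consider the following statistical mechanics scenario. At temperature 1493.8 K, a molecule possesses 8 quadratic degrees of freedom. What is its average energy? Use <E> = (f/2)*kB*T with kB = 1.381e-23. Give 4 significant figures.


Step 1: f/2 = 8/2 = 4
Step 2: kB*T = 1.381e-23 * 1493.8 = 2.063e-20
Step 3: <E> = 4 * 2.063e-20 = 8.252e-20 J

8.252e-20


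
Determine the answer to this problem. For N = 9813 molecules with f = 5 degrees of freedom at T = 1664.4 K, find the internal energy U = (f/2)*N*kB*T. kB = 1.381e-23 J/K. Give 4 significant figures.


Step 1: f/2 = 5/2 = 2.5
Step 2: N*kB*T = 9813*1.381e-23*1664.4 = 2.256e-16
Step 3: U = 2.5 * 2.256e-16 = 5.639e-16 J

5.639e-16


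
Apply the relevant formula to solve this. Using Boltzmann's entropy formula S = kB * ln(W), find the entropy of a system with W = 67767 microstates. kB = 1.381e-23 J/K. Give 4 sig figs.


Step 1: ln(W) = ln(67767) = 11.12
Step 2: S = kB * ln(W) = 1.381e-23 * 11.12
Step 3: S = 1.536e-22 J/K

1.536e-22


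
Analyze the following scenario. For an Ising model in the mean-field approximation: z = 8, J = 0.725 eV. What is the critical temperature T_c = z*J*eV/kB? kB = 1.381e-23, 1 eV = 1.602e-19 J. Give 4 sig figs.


Step 1: z*J = 8*0.725 = 5.8 eV
Step 2: Convert to Joules: 5.8*1.602e-19 = 9.292e-19 J
Step 3: T_c = 9.292e-19 / 1.381e-23 = 6.728e+04 K

6.728e+04


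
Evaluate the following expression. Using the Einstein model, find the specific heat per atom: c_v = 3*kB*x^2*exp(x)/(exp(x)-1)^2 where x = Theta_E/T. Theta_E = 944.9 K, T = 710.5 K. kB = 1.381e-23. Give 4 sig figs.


Step 1: x = Theta_E/T = 944.9/710.5 = 1.33
Step 2: x^2 = 1.769
Step 3: exp(x) = 3.781
Step 4: c_v = 3*1.381e-23*1.769*3.781/(3.781-1)^2 = 3.583e-23

3.583e-23


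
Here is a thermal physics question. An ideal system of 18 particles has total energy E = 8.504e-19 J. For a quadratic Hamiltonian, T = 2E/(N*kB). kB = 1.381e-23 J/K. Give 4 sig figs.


Step 1: Numerator = 2*E = 2*8.504e-19 = 1.701e-18 J
Step 2: Denominator = N*kB = 18*1.381e-23 = 2.486e-22
Step 3: T = 1.701e-18 / 2.486e-22 = 6842 K

6842


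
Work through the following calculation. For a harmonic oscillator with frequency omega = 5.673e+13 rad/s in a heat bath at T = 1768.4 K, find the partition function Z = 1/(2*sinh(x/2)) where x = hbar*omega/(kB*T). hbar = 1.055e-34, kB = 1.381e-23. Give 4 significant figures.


Step 1: Compute x = hbar*omega/(kB*T) = 1.055e-34*5.673e+13/(1.381e-23*1768.4) = 0.2451
Step 2: x/2 = 0.1225
Step 3: sinh(x/2) = 0.1228
Step 4: Z = 1/(2*0.1228) = 4.07

4.07


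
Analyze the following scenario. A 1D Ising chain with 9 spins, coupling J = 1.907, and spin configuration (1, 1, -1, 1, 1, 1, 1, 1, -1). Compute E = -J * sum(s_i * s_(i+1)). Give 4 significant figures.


Step 1: Nearest-neighbor products: 1, -1, -1, 1, 1, 1, 1, -1
Step 2: Sum of products = 2
Step 3: E = -1.907 * 2 = -3.814

-3.814


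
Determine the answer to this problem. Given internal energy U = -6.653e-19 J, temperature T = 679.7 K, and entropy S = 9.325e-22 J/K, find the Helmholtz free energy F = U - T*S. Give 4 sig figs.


Step 1: T*S = 679.7 * 9.325e-22 = 6.338e-19 J
Step 2: F = U - T*S = -6.653e-19 - 6.338e-19
Step 3: F = -1.299e-18 J

-1.299e-18


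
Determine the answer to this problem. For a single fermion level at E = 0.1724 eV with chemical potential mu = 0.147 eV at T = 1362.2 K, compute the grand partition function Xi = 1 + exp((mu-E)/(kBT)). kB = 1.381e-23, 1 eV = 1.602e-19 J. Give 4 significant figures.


Step 1: (mu - E) = 0.147 - 0.1724 = -0.0254 eV
Step 2: x = (mu-E)*eV/(kB*T) = -0.0254*1.602e-19/(1.381e-23*1362.2) = -0.2163
Step 3: exp(x) = 0.8055
Step 4: Xi = 1 + 0.8055 = 1.805

1.805


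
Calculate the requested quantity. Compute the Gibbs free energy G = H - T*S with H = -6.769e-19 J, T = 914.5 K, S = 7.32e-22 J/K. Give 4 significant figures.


Step 1: T*S = 914.5 * 7.32e-22 = 6.694e-19 J
Step 2: G = H - T*S = -6.769e-19 - 6.694e-19
Step 3: G = -1.346e-18 J

-1.346e-18


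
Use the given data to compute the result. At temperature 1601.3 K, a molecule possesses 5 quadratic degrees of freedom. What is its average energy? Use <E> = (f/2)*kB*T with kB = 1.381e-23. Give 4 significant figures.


Step 1: f/2 = 5/2 = 2.5
Step 2: kB*T = 1.381e-23 * 1601.3 = 2.211e-20
Step 3: <E> = 2.5 * 2.211e-20 = 5.528e-20 J

5.528e-20


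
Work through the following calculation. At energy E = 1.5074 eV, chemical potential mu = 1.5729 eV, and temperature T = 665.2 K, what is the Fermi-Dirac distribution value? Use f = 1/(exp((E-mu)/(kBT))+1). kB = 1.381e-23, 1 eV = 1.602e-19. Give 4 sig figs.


Step 1: (E - mu) = 1.5074 - 1.5729 = -0.0655 eV
Step 2: Convert: (E-mu)*eV = -1.049e-20 J
Step 3: x = (E-mu)*eV/(kB*T) = -1.142
Step 4: f = 1/(exp(-1.142)+1) = 0.7581

0.7581


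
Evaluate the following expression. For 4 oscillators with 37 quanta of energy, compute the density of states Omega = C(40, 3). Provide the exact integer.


Step 1: Use binomial coefficient C(40, 3)
Step 2: Numerator = 40! / 37!
Step 3: Denominator = 3!
Step 4: Omega = 9880

9880


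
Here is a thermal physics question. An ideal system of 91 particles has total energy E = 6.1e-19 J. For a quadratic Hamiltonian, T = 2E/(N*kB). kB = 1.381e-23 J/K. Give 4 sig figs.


Step 1: Numerator = 2*E = 2*6.1e-19 = 1.22e-18 J
Step 2: Denominator = N*kB = 91*1.381e-23 = 1.257e-21
Step 3: T = 1.22e-18 / 1.257e-21 = 970.8 K

970.8


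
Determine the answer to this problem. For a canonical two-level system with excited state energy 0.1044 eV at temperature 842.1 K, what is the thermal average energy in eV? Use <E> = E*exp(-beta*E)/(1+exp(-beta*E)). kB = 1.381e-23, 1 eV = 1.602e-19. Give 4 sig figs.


Step 1: beta*E = 0.1044*1.602e-19/(1.381e-23*842.1) = 1.438
Step 2: exp(-beta*E) = 0.2374
Step 3: <E> = 0.1044*0.2374/(1+0.2374) = 0.02003 eV

0.02003


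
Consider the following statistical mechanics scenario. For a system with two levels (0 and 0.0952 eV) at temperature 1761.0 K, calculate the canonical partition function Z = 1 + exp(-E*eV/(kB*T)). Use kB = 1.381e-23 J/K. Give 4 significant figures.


Step 1: Compute beta*E = E*eV/(kB*T) = 0.0952*1.602e-19/(1.381e-23*1761.0) = 0.6271
Step 2: exp(-beta*E) = exp(-0.6271) = 0.5341
Step 3: Z = 1 + 0.5341 = 1.534

1.534


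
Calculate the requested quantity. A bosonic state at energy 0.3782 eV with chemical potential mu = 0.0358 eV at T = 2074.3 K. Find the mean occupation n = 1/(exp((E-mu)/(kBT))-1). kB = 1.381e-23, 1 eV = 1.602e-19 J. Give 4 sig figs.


Step 1: (E - mu) = 0.3424 eV
Step 2: x = (E-mu)*eV/(kB*T) = 0.3424*1.602e-19/(1.381e-23*2074.3) = 1.915
Step 3: exp(x) = 6.786
Step 4: n = 1/(exp(x)-1) = 0.1728

0.1728


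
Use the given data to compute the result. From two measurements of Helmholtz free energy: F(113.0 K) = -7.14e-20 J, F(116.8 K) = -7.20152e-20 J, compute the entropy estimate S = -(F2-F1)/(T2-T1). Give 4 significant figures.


Step 1: dF = F2 - F1 = -7.20152e-20 - (-7.14e-20) = -6.152e-22 J
Step 2: dT = T2 - T1 = 116.8 - 113.0 = 3.8 K
Step 3: S = -dF/dT = -(-6.152e-22)/3.8 = 1.619e-22 J/K

1.619e-22


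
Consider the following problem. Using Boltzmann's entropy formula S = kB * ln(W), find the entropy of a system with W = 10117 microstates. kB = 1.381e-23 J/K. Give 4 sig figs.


Step 1: ln(W) = ln(10117) = 9.222
Step 2: S = kB * ln(W) = 1.381e-23 * 9.222
Step 3: S = 1.274e-22 J/K

1.274e-22


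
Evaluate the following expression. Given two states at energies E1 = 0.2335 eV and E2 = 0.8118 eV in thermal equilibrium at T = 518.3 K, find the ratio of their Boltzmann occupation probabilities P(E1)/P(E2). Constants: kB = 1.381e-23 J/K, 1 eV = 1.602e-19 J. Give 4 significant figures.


Step 1: Compute energy difference dE = E1 - E2 = 0.2335 - 0.8118 = -0.5783 eV
Step 2: Convert to Joules: dE_J = -0.5783 * 1.602e-19 = -9.264e-20 J
Step 3: Compute exponent = -dE_J / (kB * T) = -(-9.264e-20) / (1.381e-23 * 518.3) = 12.94
Step 4: P(E1)/P(E2) = exp(12.94) = 4.18e+05

4.18e+05


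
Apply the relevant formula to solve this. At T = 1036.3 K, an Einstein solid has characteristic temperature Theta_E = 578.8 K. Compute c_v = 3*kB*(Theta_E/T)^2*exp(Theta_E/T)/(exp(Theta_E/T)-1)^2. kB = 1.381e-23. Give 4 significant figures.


Step 1: x = Theta_E/T = 578.8/1036.3 = 0.5585
Step 2: x^2 = 0.312
Step 3: exp(x) = 1.748
Step 4: c_v = 3*1.381e-23*0.312*1.748/(1.748-1)^2 = 4.037e-23

4.037e-23


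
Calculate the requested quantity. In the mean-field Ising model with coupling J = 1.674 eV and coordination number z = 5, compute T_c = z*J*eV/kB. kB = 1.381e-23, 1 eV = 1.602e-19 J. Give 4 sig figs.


Step 1: z*J = 5*1.674 = 8.37 eV
Step 2: Convert to Joules: 8.37*1.602e-19 = 1.341e-18 J
Step 3: T_c = 1.341e-18 / 1.381e-23 = 9.709e+04 K

9.709e+04


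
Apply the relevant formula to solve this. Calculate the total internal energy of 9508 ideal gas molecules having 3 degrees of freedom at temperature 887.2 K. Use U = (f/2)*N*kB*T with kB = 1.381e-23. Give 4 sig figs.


Step 1: f/2 = 3/2 = 1.5
Step 2: N*kB*T = 9508*1.381e-23*887.2 = 1.165e-16
Step 3: U = 1.5 * 1.165e-16 = 1.747e-16 J

1.747e-16


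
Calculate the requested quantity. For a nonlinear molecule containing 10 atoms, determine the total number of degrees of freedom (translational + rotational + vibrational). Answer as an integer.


Step 1: Translational DOF = 3
Step 2: Rotational DOF (nonlinear) = 3
Step 3: Vibrational DOF = 3*10 - 6 = 24
Step 4: Total = 3 + 3 + 24 = 30

30


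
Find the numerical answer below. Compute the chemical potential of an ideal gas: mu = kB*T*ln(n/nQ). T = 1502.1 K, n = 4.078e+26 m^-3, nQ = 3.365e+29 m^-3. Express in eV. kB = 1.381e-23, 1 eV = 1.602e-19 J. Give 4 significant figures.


Step 1: n/nQ = 4.078e+26/3.365e+29 = 0.001212
Step 2: ln(n/nQ) = -6.716
Step 3: mu = kB*T*ln(n/nQ) = 2.074e-20*-6.716 = -1.393e-19 J
Step 4: Convert to eV: -1.393e-19/1.602e-19 = -0.8696 eV

-0.8696


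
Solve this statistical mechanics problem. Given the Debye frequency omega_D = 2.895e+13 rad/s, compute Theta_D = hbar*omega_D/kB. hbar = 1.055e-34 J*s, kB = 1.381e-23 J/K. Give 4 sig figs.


Step 1: hbar*omega_D = 1.055e-34 * 2.895e+13 = 3.054e-21 J
Step 2: Theta_D = 3.054e-21 / 1.381e-23
Step 3: Theta_D = 221.2 K

221.2


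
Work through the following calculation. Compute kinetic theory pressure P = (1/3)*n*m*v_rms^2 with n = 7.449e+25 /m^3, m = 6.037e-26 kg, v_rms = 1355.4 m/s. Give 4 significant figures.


Step 1: v_rms^2 = 1355.4^2 = 1.837e+06
Step 2: n*m = 7.449e+25*6.037e-26 = 4.497
Step 3: P = (1/3)*4.497*1.837e+06 = 2.754e+06 Pa

2.754e+06


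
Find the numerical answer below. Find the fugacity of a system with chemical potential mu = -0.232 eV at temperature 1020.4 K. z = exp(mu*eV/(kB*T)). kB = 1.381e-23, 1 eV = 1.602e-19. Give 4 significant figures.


Step 1: Convert mu to Joules: -0.232*1.602e-19 = -3.717e-20 J
Step 2: kB*T = 1.381e-23*1020.4 = 1.409e-20 J
Step 3: mu/(kB*T) = -2.637
Step 4: z = exp(-2.637) = 0.07154

0.07154


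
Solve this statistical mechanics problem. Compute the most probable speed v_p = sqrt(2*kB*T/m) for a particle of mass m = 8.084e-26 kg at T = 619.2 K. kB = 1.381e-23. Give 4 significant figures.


Step 1: Numerator = 2*kB*T = 2*1.381e-23*619.2 = 1.71e-20
Step 2: Ratio = 1.71e-20 / 8.084e-26 = 2.116e+05
Step 3: v_p = sqrt(2.116e+05) = 460 m/s

460


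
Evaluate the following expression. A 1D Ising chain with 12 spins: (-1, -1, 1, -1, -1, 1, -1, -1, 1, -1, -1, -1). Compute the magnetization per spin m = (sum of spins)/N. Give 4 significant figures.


Step 1: Count up spins (+1): 3, down spins (-1): 9
Step 2: Total magnetization M = 3 - 9 = -6
Step 3: m = M/N = -6/12 = -0.5

-0.5


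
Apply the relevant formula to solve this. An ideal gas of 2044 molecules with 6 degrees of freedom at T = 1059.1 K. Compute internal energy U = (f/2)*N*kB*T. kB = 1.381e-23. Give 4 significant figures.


Step 1: f/2 = 6/2 = 3.0
Step 2: N*kB*T = 2044*1.381e-23*1059.1 = 2.99e-17
Step 3: U = 3.0 * 2.99e-17 = 8.969e-17 J

8.969e-17


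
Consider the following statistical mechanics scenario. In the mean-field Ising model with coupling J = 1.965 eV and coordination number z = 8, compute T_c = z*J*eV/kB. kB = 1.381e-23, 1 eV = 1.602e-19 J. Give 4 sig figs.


Step 1: z*J = 8*1.965 = 15.72 eV
Step 2: Convert to Joules: 15.72*1.602e-19 = 2.518e-18 J
Step 3: T_c = 2.518e-18 / 1.381e-23 = 1.824e+05 K

1.824e+05


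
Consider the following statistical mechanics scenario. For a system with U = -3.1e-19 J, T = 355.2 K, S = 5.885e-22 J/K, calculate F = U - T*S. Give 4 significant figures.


Step 1: T*S = 355.2 * 5.885e-22 = 2.09e-19 J
Step 2: F = U - T*S = -3.1e-19 - 2.09e-19
Step 3: F = -5.19e-19 J

-5.19e-19


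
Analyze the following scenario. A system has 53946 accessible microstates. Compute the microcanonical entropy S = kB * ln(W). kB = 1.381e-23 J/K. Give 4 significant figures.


Step 1: ln(W) = ln(53946) = 10.9
Step 2: S = kB * ln(W) = 1.381e-23 * 10.9
Step 3: S = 1.505e-22 J/K

1.505e-22


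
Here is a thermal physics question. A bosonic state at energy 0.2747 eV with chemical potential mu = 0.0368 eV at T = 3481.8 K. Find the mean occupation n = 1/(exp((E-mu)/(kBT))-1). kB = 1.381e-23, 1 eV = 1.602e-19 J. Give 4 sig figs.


Step 1: (E - mu) = 0.2379 eV
Step 2: x = (E-mu)*eV/(kB*T) = 0.2379*1.602e-19/(1.381e-23*3481.8) = 0.7926
Step 3: exp(x) = 2.209
Step 4: n = 1/(exp(x)-1) = 0.827

0.827


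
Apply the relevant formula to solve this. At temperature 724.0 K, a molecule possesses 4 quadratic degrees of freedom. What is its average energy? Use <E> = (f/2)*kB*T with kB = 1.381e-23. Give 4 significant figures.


Step 1: f/2 = 4/2 = 2
Step 2: kB*T = 1.381e-23 * 724.0 = 9.998e-21
Step 3: <E> = 2 * 9.998e-21 = 2e-20 J

2e-20


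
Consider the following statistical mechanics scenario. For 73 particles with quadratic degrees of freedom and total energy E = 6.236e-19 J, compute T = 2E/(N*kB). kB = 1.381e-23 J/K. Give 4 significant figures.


Step 1: Numerator = 2*E = 2*6.236e-19 = 1.247e-18 J
Step 2: Denominator = N*kB = 73*1.381e-23 = 1.008e-21
Step 3: T = 1.247e-18 / 1.008e-21 = 1237 K

1237


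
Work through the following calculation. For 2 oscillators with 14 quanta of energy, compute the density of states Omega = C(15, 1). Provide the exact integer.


Step 1: Use binomial coefficient C(15, 1)
Step 2: Numerator = 15! / 14!
Step 3: Denominator = 1!
Step 4: Omega = 15

15


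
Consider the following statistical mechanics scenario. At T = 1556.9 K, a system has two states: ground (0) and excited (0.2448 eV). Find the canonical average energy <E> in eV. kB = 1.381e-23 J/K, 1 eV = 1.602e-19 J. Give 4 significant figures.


Step 1: beta*E = 0.2448*1.602e-19/(1.381e-23*1556.9) = 1.824
Step 2: exp(-beta*E) = 0.1614
Step 3: <E> = 0.2448*0.1614/(1+0.1614) = 0.03402 eV

0.03402


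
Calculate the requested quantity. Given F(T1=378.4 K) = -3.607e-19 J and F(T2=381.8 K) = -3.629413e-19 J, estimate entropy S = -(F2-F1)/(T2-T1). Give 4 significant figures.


Step 1: dF = F2 - F1 = -3.629413e-19 - (-3.607e-19) = -2.2413e-21 J
Step 2: dT = T2 - T1 = 381.8 - 378.4 = 3.4 K
Step 3: S = -dF/dT = -(-2.2413e-21)/3.4 = 6.592e-22 J/K

6.592e-22


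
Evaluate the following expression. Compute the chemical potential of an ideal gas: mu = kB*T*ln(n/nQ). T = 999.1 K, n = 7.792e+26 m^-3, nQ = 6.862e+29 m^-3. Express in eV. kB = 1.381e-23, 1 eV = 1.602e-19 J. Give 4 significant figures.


Step 1: n/nQ = 7.792e+26/6.862e+29 = 0.001136
Step 2: ln(n/nQ) = -6.781
Step 3: mu = kB*T*ln(n/nQ) = 1.38e-20*-6.781 = -9.356e-20 J
Step 4: Convert to eV: -9.356e-20/1.602e-19 = -0.584 eV

-0.584


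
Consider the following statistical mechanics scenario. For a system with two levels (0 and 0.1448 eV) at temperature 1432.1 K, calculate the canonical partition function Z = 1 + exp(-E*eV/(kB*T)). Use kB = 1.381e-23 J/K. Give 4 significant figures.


Step 1: Compute beta*E = E*eV/(kB*T) = 0.1448*1.602e-19/(1.381e-23*1432.1) = 1.173
Step 2: exp(-beta*E) = exp(-1.173) = 0.3095
Step 3: Z = 1 + 0.3095 = 1.309

1.309


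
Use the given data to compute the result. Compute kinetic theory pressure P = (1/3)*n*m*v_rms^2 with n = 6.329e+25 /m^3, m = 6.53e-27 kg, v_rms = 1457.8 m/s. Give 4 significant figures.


Step 1: v_rms^2 = 1457.8^2 = 2.125e+06
Step 2: n*m = 6.329e+25*6.53e-27 = 0.4133
Step 3: P = (1/3)*0.4133*2.125e+06 = 2.928e+05 Pa

2.928e+05


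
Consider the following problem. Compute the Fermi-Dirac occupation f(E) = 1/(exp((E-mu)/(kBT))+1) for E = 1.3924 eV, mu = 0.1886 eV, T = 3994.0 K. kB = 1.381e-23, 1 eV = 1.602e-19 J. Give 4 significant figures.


Step 1: (E - mu) = 1.3924 - 0.1886 = 1.204 eV
Step 2: Convert: (E-mu)*eV = 1.928e-19 J
Step 3: x = (E-mu)*eV/(kB*T) = 3.496
Step 4: f = 1/(exp(3.496)+1) = 0.02942

0.02942


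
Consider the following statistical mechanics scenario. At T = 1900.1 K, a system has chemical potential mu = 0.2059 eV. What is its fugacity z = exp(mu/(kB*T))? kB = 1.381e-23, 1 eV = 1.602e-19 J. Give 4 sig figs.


Step 1: Convert mu to Joules: 0.2059*1.602e-19 = 3.299e-20 J
Step 2: kB*T = 1.381e-23*1900.1 = 2.624e-20 J
Step 3: mu/(kB*T) = 1.257
Step 4: z = exp(1.257) = 3.515

3.515


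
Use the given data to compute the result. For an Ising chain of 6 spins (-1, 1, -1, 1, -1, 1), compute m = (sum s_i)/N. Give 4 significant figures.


Step 1: Count up spins (+1): 3, down spins (-1): 3
Step 2: Total magnetization M = 3 - 3 = 0
Step 3: m = M/N = 0/6 = 0

0


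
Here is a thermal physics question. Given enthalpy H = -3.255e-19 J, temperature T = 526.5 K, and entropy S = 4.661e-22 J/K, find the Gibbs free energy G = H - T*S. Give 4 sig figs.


Step 1: T*S = 526.5 * 4.661e-22 = 2.454e-19 J
Step 2: G = H - T*S = -3.255e-19 - 2.454e-19
Step 3: G = -5.709e-19 J

-5.709e-19


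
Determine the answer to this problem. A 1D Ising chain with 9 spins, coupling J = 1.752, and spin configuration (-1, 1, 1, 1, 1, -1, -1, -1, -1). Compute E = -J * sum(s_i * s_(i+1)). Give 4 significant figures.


Step 1: Nearest-neighbor products: -1, 1, 1, 1, -1, 1, 1, 1
Step 2: Sum of products = 4
Step 3: E = -1.752 * 4 = -7.008

-7.008


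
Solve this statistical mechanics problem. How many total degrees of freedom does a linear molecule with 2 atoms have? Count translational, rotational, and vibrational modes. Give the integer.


Step 1: Translational DOF = 3
Step 2: Rotational DOF (linear) = 2
Step 3: Vibrational DOF = 3*2 - 5 = 1
Step 4: Total = 3 + 2 + 1 = 6

6


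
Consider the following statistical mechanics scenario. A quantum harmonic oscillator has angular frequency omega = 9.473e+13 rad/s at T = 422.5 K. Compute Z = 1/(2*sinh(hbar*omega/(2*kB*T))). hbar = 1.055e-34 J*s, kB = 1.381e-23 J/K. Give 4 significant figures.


Step 1: Compute x = hbar*omega/(kB*T) = 1.055e-34*9.473e+13/(1.381e-23*422.5) = 1.713
Step 2: x/2 = 0.8564
Step 3: sinh(x/2) = 0.965
Step 4: Z = 1/(2*0.965) = 0.5181

0.5181


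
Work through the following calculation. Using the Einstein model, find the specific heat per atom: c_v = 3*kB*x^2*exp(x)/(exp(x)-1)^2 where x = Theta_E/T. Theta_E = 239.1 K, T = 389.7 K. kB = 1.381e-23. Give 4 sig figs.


Step 1: x = Theta_E/T = 239.1/389.7 = 0.6135
Step 2: x^2 = 0.3764
Step 3: exp(x) = 1.847
Step 4: c_v = 3*1.381e-23*0.3764*1.847/(1.847-1)^2 = 4.015e-23

4.015e-23


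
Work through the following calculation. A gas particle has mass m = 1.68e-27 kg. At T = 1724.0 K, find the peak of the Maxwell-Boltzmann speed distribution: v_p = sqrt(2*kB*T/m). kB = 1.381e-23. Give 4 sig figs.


Step 1: Numerator = 2*kB*T = 2*1.381e-23*1724.0 = 4.762e-20
Step 2: Ratio = 4.762e-20 / 1.68e-27 = 2.834e+07
Step 3: v_p = sqrt(2.834e+07) = 5324 m/s

5324


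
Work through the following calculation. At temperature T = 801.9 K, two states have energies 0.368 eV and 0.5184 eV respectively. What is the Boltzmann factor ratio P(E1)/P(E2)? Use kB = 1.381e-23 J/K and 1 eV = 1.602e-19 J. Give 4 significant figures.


Step 1: Compute energy difference dE = E1 - E2 = 0.368 - 0.5184 = -0.1504 eV
Step 2: Convert to Joules: dE_J = -0.1504 * 1.602e-19 = -2.409e-20 J
Step 3: Compute exponent = -dE_J / (kB * T) = -(-2.409e-20) / (1.381e-23 * 801.9) = 2.176
Step 4: P(E1)/P(E2) = exp(2.176) = 8.808

8.808


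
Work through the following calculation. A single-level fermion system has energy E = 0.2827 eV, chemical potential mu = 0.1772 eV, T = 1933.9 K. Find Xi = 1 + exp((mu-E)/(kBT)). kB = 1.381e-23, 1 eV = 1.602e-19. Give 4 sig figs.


Step 1: (mu - E) = 0.1772 - 0.2827 = -0.1055 eV
Step 2: x = (mu-E)*eV/(kB*T) = -0.1055*1.602e-19/(1.381e-23*1933.9) = -0.6328
Step 3: exp(x) = 0.5311
Step 4: Xi = 1 + 0.5311 = 1.531

1.531


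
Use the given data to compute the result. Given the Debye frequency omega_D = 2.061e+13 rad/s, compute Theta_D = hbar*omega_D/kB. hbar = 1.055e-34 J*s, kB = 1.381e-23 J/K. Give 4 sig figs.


Step 1: hbar*omega_D = 1.055e-34 * 2.061e+13 = 2.174e-21 J
Step 2: Theta_D = 2.174e-21 / 1.381e-23
Step 3: Theta_D = 157.4 K

157.4


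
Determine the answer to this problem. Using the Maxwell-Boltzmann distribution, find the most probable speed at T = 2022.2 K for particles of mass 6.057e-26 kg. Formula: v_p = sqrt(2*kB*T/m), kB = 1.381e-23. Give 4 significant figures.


Step 1: Numerator = 2*kB*T = 2*1.381e-23*2022.2 = 5.585e-20
Step 2: Ratio = 5.585e-20 / 6.057e-26 = 9.221e+05
Step 3: v_p = sqrt(9.221e+05) = 960.3 m/s

960.3


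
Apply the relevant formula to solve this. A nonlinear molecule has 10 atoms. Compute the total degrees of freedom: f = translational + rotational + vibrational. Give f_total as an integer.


Step 1: Translational DOF = 3
Step 2: Rotational DOF (nonlinear) = 3
Step 3: Vibrational DOF = 3*10 - 6 = 24
Step 4: Total = 3 + 3 + 24 = 30

30


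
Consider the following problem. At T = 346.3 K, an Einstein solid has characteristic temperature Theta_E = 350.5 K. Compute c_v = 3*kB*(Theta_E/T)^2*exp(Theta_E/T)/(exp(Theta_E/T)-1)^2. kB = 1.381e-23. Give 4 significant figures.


Step 1: x = Theta_E/T = 350.5/346.3 = 1.012
Step 2: x^2 = 1.024
Step 3: exp(x) = 2.751
Step 4: c_v = 3*1.381e-23*1.024*2.751/(2.751-1)^2 = 3.807e-23

3.807e-23


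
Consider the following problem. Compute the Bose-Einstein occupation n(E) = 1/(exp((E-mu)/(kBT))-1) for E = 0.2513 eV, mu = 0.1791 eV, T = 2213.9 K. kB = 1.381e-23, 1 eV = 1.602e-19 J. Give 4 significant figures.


Step 1: (E - mu) = 0.0722 eV
Step 2: x = (E-mu)*eV/(kB*T) = 0.0722*1.602e-19/(1.381e-23*2213.9) = 0.3783
Step 3: exp(x) = 1.46
Step 4: n = 1/(exp(x)-1) = 2.175

2.175


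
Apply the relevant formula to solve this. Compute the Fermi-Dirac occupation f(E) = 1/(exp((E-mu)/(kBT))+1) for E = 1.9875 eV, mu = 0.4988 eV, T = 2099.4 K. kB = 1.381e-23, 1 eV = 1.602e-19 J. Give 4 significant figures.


Step 1: (E - mu) = 1.9875 - 0.4988 = 1.489 eV
Step 2: Convert: (E-mu)*eV = 2.385e-19 J
Step 3: x = (E-mu)*eV/(kB*T) = 8.226
Step 4: f = 1/(exp(8.226)+1) = 0.0002676

0.0002676


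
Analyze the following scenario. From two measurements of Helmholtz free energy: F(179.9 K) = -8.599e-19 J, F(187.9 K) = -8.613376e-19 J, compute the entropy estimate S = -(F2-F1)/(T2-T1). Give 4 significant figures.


Step 1: dF = F2 - F1 = -8.613376e-19 - (-8.599e-19) = -1.4376e-21 J
Step 2: dT = T2 - T1 = 187.9 - 179.9 = 8 K
Step 3: S = -dF/dT = -(-1.4376e-21)/8 = 1.797e-22 J/K

1.797e-22


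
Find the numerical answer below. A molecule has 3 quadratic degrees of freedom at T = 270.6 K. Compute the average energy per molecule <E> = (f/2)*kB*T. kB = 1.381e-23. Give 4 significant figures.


Step 1: f/2 = 3/2 = 1.5
Step 2: kB*T = 1.381e-23 * 270.6 = 3.737e-21
Step 3: <E> = 1.5 * 3.737e-21 = 5.605e-21 J

5.605e-21


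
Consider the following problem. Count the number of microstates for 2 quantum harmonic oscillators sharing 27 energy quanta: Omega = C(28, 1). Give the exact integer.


Step 1: Use binomial coefficient C(28, 1)
Step 2: Numerator = 28! / 27!
Step 3: Denominator = 1!
Step 4: Omega = 28

28


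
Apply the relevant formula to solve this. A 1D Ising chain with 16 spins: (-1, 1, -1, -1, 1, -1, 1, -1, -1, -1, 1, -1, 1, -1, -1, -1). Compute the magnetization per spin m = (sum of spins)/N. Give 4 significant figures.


Step 1: Count up spins (+1): 5, down spins (-1): 11
Step 2: Total magnetization M = 5 - 11 = -6
Step 3: m = M/N = -6/16 = -0.375

-0.375


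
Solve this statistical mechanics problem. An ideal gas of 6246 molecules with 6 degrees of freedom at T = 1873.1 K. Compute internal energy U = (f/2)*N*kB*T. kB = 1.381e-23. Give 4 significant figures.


Step 1: f/2 = 6/2 = 3.0
Step 2: N*kB*T = 6246*1.381e-23*1873.1 = 1.616e-16
Step 3: U = 3.0 * 1.616e-16 = 4.847e-16 J

4.847e-16


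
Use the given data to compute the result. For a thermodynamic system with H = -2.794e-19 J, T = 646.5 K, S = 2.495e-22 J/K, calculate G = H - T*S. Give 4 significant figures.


Step 1: T*S = 646.5 * 2.495e-22 = 1.613e-19 J
Step 2: G = H - T*S = -2.794e-19 - 1.613e-19
Step 3: G = -4.407e-19 J

-4.407e-19


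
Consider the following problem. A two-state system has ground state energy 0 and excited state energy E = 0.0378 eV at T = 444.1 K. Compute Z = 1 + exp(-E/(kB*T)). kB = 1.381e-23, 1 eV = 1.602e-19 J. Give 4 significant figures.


Step 1: Compute beta*E = E*eV/(kB*T) = 0.0378*1.602e-19/(1.381e-23*444.1) = 0.9874
Step 2: exp(-beta*E) = exp(-0.9874) = 0.3726
Step 3: Z = 1 + 0.3726 = 1.373

1.373


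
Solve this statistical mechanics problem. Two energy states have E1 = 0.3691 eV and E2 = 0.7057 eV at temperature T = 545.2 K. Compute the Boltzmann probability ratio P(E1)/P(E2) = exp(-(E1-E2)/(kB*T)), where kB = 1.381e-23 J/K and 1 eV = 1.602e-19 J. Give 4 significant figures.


Step 1: Compute energy difference dE = E1 - E2 = 0.3691 - 0.7057 = -0.3366 eV
Step 2: Convert to Joules: dE_J = -0.3366 * 1.602e-19 = -5.392e-20 J
Step 3: Compute exponent = -dE_J / (kB * T) = -(-5.392e-20) / (1.381e-23 * 545.2) = 7.162
Step 4: P(E1)/P(E2) = exp(7.162) = 1289

1289


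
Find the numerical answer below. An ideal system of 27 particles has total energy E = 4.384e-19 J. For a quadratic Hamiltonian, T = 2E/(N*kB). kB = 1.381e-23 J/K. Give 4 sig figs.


Step 1: Numerator = 2*E = 2*4.384e-19 = 8.768e-19 J
Step 2: Denominator = N*kB = 27*1.381e-23 = 3.729e-22
Step 3: T = 8.768e-19 / 3.729e-22 = 2351 K

2351


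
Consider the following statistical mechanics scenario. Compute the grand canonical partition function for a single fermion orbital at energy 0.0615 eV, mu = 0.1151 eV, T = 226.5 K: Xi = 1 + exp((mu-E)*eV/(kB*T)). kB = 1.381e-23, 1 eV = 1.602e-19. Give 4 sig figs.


Step 1: (mu - E) = 0.1151 - 0.0615 = 0.0536 eV
Step 2: x = (mu-E)*eV/(kB*T) = 0.0536*1.602e-19/(1.381e-23*226.5) = 2.745
Step 3: exp(x) = 15.57
Step 4: Xi = 1 + 15.57 = 16.57

16.57


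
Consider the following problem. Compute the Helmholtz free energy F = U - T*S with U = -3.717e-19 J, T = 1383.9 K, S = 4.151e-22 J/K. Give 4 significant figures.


Step 1: T*S = 1383.9 * 4.151e-22 = 5.745e-19 J
Step 2: F = U - T*S = -3.717e-19 - 5.745e-19
Step 3: F = -9.462e-19 J

-9.462e-19


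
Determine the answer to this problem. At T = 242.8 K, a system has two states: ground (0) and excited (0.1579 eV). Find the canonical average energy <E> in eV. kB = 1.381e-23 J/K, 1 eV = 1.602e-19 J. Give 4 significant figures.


Step 1: beta*E = 0.1579*1.602e-19/(1.381e-23*242.8) = 7.544
Step 2: exp(-beta*E) = 0.0005293
Step 3: <E> = 0.1579*0.0005293/(1+0.0005293) = 8.353e-05 eV

8.353e-05


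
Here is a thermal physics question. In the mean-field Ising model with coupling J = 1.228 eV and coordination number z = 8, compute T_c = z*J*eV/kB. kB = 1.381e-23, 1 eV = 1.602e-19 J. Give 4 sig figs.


Step 1: z*J = 8*1.228 = 9.824 eV
Step 2: Convert to Joules: 9.824*1.602e-19 = 1.574e-18 J
Step 3: T_c = 1.574e-18 / 1.381e-23 = 1.14e+05 K

1.14e+05


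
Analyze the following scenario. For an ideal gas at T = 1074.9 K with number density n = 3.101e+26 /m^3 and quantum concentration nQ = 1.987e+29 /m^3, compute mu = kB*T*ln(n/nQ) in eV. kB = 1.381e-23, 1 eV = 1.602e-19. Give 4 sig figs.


Step 1: n/nQ = 3.101e+26/1.987e+29 = 0.001561
Step 2: ln(n/nQ) = -6.463
Step 3: mu = kB*T*ln(n/nQ) = 1.484e-20*-6.463 = -9.593e-20 J
Step 4: Convert to eV: -9.593e-20/1.602e-19 = -0.5988 eV

-0.5988


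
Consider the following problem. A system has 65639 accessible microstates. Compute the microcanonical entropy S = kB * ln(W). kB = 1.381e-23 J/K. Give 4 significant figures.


Step 1: ln(W) = ln(65639) = 11.09
Step 2: S = kB * ln(W) = 1.381e-23 * 11.09
Step 3: S = 1.532e-22 J/K

1.532e-22


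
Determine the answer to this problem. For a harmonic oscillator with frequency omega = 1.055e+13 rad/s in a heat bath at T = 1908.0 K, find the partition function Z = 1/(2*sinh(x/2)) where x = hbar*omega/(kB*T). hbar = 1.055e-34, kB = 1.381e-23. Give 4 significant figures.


Step 1: Compute x = hbar*omega/(kB*T) = 1.055e-34*1.055e+13/(1.381e-23*1908.0) = 0.04224
Step 2: x/2 = 0.02112
Step 3: sinh(x/2) = 0.02112
Step 4: Z = 1/(2*0.02112) = 23.67

23.67
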